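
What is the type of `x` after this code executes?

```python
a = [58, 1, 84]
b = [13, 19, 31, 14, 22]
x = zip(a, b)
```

zip() returns a zip object

zip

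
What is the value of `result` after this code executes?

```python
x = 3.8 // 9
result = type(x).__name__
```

x is float; result = 'float'

'float'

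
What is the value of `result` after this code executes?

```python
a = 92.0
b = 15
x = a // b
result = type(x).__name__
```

a is float; b is int; x is float; result = 'float'

'float'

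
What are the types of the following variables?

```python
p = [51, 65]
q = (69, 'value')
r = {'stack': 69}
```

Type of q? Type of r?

q is assigned a tuple (parenthesized, comma-separated values); r is assigned a dict literal ({key: value})

tuple, dict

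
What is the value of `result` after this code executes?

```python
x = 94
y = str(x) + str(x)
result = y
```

x = 94; y = '9494'; result = '9494'

'9494'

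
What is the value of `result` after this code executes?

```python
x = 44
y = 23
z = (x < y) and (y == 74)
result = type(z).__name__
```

x is int; y is int; z is bool; result = 'bool'

'bool'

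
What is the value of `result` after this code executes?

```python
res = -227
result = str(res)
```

res = -227; result = '-227'

'-227'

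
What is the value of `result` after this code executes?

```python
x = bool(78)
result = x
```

x = True; result = True

True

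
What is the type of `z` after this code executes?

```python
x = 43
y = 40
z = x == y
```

Equality comparison returns bool

bool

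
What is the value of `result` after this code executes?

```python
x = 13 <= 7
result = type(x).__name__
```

x is bool; result = 'bool'

'bool'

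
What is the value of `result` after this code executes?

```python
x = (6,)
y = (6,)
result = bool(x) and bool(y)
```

x = (6,); y = (6,); result = True

True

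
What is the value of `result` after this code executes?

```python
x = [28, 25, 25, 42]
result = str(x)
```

x = [28, 25, 25, 42]; result = '[28, 25, 25, 42]'

'[28, 25, 25, 42]'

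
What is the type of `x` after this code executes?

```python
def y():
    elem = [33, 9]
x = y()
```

Function without return returns None

NoneType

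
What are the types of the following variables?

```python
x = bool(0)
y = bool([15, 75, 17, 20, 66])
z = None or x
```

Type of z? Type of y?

None or bool returns the bool; bool() returns bool

bool, bool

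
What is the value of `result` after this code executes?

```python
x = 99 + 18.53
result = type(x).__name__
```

x is float; result = 'float'

'float'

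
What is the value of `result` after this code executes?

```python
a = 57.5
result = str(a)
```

a = 57.5; result = '57.5'

'57.5'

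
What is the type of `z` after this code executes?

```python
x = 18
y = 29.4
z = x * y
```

int * float = float

float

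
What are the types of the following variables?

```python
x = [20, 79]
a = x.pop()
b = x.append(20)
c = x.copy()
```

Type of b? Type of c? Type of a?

append() returns None; copy() returns list; pop() returns element

NoneType, list, int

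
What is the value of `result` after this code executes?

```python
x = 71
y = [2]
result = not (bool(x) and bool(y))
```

x = 71; y = [2]; result = False

False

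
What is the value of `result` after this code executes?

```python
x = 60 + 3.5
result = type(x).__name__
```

x is float; result = 'float'

'float'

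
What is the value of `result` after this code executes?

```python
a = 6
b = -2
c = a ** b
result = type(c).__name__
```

a is int; b is int; c is float; result = 'float'

'float'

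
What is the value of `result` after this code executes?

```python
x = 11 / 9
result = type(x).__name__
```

x is float; result = 'float'

'float'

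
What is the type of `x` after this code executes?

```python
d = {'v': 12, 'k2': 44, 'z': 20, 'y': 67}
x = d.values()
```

.values() returns dict_values view

dict_values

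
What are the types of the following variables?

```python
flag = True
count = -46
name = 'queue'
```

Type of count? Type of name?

count is assigned a bare integer (no decimal point), so it is an int; name is assigned a quoted string literal, so it is a str

int, str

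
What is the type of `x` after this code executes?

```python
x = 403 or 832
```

'or' returns first truthy value (int)

int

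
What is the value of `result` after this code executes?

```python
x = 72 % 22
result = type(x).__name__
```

x is int; result = 'int'

'int'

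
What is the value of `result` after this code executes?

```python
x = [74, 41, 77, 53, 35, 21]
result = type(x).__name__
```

x is list; result = 'list'

'list'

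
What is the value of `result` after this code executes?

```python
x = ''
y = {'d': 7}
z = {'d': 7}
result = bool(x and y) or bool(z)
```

x = ''; y = {'d': 7}; z = {'d': 7}; result = True

True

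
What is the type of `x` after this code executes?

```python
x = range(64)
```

range() returns a range object

range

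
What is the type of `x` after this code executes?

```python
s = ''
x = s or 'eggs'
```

'or' returns first truthy value (str)

str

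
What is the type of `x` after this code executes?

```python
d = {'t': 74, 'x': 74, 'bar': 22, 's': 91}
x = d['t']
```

Accessing dict[str, int] with str key returns int

int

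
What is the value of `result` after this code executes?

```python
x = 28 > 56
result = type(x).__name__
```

x is bool; result = 'bool'

'bool'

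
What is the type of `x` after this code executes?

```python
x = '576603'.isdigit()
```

str.isdigit() returns bool

bool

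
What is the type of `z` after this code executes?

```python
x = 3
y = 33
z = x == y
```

Equality comparison returns bool

bool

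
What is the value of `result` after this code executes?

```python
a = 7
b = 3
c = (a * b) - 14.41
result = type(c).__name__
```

a is int; b is int; c is float; result = 'float'

'float'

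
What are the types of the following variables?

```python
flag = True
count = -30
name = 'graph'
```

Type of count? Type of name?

count is assigned a bare integer (no decimal point), so it is an int; name is assigned a quoted string literal, so it is a str

int, str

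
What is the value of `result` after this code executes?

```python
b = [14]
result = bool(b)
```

b = [14]; result = True

True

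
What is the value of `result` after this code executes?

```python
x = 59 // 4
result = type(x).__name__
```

x is int; result = 'int'

'int'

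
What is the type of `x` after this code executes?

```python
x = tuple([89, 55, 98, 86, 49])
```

tuple() constructor returns tuple

tuple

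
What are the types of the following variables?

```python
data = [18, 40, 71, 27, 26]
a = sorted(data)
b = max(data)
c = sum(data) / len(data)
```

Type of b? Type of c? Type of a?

max of ints returns int; int / int = float; sorted() returns list

int, float, list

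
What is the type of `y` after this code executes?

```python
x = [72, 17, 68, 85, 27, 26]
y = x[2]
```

Indexing list[int] returns int

int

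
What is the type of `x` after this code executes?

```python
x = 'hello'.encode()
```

str.encode() returns bytes

bytes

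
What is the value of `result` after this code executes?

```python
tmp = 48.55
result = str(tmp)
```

tmp = 48.55; result = '48.55'

'48.55'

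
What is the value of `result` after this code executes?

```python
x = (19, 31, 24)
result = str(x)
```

x = (19, 31, 24); result = '(19, 31, 24)'

'(19, 31, 24)'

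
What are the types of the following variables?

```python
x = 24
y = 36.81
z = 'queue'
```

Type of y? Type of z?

y is assigned a number with a decimal point, so it is a float; z is assigned a quoted string literal, so it is a str

float, str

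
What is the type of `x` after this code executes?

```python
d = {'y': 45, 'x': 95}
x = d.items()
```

dict.items() returns dict_items view

dict_items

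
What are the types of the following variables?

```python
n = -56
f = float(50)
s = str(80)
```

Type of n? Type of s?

n is assigned a bare integer (no decimal point), so it is an int; s is assigned the result of calling str(), which returns a str

int, str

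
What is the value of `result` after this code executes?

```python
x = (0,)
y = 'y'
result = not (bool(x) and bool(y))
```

x = (0,); y = 'y'; result = False

False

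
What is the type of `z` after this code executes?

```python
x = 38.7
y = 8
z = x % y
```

float % int = float

float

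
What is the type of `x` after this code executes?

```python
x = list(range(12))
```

list(range()) returns list

list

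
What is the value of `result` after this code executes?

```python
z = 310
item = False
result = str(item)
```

z = 310; item = False; result = 'False'

'False'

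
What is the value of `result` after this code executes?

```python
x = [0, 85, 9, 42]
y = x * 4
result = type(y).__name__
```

x is list; y is list; result = 'list'

'list'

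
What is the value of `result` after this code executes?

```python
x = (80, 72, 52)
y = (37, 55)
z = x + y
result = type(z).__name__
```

x is tuple; y is tuple; z is tuple; result = 'tuple'

'tuple'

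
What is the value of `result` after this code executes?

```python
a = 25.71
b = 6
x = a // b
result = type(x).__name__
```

a is float; b is int; x is float; result = 'float'

'float'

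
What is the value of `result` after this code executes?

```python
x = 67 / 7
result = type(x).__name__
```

x is float; result = 'float'

'float'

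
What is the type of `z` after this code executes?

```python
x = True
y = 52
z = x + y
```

bool + int = int (bool is subclass of int)

int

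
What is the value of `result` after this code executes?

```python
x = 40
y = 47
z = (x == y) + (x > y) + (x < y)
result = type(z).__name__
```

x is int; y is int; z is int; result = 'int'

'int'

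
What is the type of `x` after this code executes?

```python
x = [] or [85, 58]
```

'or' returns first truthy value (list)

list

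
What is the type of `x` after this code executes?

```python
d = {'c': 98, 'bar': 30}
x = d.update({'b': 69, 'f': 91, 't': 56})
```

dict.update() returns None

NoneType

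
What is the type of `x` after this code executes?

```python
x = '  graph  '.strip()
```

str.strip() returns str

str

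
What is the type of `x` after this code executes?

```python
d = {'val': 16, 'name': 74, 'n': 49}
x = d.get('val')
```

dict.get() returns value type when found

int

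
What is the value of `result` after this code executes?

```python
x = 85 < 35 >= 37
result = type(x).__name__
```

x is bool; result = 'bool'

'bool'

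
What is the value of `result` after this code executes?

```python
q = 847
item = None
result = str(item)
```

q = 847; item = None; result = 'None'

'None'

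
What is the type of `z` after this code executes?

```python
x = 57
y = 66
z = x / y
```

int / int = float

float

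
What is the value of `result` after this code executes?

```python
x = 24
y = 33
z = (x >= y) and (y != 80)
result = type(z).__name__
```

x is int; y is int; z is bool; result = 'bool'

'bool'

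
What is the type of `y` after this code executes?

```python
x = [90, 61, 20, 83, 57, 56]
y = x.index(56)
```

list.index() returns int

int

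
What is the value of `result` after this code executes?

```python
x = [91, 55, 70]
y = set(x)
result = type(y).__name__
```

x is list; y is set; result = 'set'

'set'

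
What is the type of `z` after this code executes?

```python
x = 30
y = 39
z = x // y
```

int // int = int

int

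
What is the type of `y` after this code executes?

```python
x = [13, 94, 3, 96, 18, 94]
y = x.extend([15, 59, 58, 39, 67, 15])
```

list.extend() returns None

NoneType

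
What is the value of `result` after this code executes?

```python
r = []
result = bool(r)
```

r = []; result = False

False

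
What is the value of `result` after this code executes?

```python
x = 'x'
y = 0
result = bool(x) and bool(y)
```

x = 'x'; y = 0; result = False

False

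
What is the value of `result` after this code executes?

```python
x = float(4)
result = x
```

x = 4.0; result = 4.0

4.0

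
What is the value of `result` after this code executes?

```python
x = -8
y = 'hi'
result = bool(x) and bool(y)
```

x = -8; y = 'hi'; result = True

True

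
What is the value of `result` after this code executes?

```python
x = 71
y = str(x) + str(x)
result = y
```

x = 71; y = '7171'; result = '7171'

'7171'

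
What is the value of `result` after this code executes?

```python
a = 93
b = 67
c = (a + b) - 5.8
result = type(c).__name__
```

a is int; b is int; c is float; result = 'float'

'float'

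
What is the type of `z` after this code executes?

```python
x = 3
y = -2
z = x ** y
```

int ** negative = float

float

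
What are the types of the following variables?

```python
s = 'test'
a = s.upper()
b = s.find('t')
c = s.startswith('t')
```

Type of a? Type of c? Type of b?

upper() returns str; startswith() returns bool; find() returns int

str, bool, int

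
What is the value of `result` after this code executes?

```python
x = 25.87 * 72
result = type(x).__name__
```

x is float; result = 'float'

'float'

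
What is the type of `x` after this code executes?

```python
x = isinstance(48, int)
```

isinstance() returns bool

bool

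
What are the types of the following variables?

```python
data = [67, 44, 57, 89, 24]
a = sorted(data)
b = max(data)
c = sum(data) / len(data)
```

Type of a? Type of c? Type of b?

sorted() returns list; int / int = float; max of ints returns int

list, float, int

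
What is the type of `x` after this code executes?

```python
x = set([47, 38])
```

set() constructor returns set

set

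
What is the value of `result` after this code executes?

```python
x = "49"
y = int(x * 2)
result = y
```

x = '49'; y = 4949; result = 4949

4949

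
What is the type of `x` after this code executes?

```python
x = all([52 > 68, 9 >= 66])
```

all() returns bool

bool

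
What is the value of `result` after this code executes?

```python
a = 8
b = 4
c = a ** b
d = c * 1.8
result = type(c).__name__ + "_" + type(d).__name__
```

a is int; b is int; c is int; d is float; result = 'int_float'

'int_float'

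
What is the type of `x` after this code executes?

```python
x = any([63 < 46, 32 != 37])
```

any() returns bool

bool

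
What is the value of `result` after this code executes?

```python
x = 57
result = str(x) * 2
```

x = 57; result = '5757'

'5757'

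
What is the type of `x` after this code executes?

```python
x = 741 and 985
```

'and' with truthy values returns last operand (int)

int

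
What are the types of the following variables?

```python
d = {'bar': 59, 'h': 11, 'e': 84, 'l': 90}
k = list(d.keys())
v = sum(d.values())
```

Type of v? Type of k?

sum of ints is int; list() converts to list

int, list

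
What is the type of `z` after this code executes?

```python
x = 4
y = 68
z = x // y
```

int // int = int

int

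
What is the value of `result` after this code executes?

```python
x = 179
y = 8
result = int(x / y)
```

x = 179; y = 8; result = 22

22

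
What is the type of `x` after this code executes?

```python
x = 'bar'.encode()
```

str.encode() returns bytes

bytes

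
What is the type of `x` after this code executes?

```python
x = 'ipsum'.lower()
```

str.lower() returns str

str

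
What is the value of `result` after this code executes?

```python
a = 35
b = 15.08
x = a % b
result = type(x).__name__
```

a is int; b is float; x is float; result = 'float'

'float'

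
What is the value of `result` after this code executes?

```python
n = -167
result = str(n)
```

n = -167; result = '-167'

'-167'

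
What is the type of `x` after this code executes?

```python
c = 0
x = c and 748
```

'and' returns first falsy value (0 is int)

int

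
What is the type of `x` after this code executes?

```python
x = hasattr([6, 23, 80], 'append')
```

hasattr() returns bool

bool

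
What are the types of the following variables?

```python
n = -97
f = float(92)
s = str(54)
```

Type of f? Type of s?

f is assigned the result of calling float(), which returns a float; s is assigned the result of calling str(), which returns a str

float, str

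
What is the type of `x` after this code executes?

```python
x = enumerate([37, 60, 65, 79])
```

enumerate() returns an enumerate object

enumerate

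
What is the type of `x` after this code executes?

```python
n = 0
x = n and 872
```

'and' returns first falsy value (0 is int)

int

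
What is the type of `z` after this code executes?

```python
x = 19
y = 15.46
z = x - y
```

int - float = float

float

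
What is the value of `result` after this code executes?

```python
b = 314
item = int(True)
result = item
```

b = 314; item = 1; result = 1

1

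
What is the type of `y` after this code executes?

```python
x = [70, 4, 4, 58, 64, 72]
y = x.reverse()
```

list.reverse() returns None

NoneType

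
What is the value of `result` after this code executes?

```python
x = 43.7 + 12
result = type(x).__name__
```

x is float; result = 'float'

'float'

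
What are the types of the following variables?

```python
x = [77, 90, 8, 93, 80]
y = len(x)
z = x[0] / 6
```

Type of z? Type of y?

int / int = float; len() returns int

float, int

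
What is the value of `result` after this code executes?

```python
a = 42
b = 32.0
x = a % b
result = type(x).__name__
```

a is int; b is float; x is float; result = 'float'

'float'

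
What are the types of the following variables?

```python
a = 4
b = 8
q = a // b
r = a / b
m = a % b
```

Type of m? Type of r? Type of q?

% of ints returns int; / returns float; // returns int

int, float, int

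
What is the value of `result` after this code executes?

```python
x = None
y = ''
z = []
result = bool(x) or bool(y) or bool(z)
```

x = None; y = ''; z = []; result = False

False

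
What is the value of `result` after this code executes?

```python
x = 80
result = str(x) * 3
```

x = 80; result = '808080'

'808080'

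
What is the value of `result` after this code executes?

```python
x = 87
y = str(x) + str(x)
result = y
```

x = 87; y = '8787'; result = '8787'

'8787'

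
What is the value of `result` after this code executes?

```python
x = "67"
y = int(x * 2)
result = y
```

x = '67'; y = 6767; result = 6767

6767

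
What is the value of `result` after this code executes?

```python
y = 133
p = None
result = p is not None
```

y = 133; p = None; result = False

False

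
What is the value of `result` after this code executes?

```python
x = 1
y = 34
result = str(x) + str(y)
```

x = 1; y = 34; result = '134'

'134'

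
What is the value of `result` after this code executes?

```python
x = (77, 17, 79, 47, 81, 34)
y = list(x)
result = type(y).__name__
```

x is tuple; y is list; result = 'list'

'list'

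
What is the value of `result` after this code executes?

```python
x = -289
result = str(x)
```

x = -289; result = '-289'

'-289'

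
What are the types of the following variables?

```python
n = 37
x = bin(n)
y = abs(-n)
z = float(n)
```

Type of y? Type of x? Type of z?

abs() of int returns int; bin() returns str; float() returns float

int, str, float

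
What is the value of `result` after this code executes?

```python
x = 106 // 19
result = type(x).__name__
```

x is int; result = 'int'

'int'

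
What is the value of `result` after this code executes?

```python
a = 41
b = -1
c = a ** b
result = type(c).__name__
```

a is int; b is int; c is float; result = 'float'

'float'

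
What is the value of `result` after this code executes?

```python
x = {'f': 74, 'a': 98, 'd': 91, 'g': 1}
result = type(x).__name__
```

x is dict; result = 'dict'

'dict'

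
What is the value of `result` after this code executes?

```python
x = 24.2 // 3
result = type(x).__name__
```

x is float; result = 'float'

'float'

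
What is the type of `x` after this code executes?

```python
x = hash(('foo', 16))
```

hash() returns int

int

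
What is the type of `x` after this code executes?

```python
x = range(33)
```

range() returns a range object

range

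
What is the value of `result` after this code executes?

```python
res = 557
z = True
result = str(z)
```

res = 557; z = True; result = 'True'

'True'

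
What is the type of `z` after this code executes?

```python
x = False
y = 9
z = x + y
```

bool + int = int (bool is subclass of int)

int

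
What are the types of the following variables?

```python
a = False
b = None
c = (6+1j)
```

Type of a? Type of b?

a is assigned the constant False, which has type bool; b is assigned None, whose type is NoneType

bool, NoneType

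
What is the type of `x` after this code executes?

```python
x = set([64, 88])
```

set() constructor returns set

set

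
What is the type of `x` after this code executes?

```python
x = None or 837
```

'or' with None returns the other truthy value

int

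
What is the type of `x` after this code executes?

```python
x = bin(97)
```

bin() returns str representation

str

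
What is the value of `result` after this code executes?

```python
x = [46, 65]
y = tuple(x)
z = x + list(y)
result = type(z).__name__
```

x is list; y is tuple; z is list; result = 'list'

'list'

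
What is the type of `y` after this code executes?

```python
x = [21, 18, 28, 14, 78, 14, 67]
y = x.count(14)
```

list.count() returns int

int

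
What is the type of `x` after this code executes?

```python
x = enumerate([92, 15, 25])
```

enumerate() returns an enumerate object

enumerate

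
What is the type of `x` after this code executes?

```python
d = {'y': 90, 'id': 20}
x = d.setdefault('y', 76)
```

dict.setdefault() returns the (existing or default) value

int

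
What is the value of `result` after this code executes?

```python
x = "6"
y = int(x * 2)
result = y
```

x = '6'; y = 66; result = 66

66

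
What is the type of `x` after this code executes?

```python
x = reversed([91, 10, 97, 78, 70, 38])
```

reversed() on a list returns list_reverseiterator

list_reverseiterator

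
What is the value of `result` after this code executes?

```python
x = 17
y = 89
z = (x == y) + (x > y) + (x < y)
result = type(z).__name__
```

x is int; y is int; z is int; result = 'int'

'int'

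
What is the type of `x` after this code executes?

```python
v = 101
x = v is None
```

'is' comparison returns bool

bool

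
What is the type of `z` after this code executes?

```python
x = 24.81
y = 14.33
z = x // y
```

float // float = float

float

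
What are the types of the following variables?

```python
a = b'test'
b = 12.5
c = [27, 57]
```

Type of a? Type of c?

a is assigned a bytes literal (b'...' prefix); c is assigned a list literal (square brackets)

bytes, list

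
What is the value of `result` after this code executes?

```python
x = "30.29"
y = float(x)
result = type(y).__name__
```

x is str; y is float; result = 'float'

'float'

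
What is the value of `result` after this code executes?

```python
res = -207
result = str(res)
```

res = -207; result = '-207'

'-207'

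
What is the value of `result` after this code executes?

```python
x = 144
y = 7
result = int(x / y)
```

x = 144; y = 7; result = 20

20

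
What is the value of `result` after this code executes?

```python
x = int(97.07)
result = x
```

x = 97; result = 97

97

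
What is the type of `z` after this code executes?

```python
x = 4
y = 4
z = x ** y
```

positive int ** positive int = int

int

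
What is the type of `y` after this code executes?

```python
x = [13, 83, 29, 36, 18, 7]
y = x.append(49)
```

list.append() returns None (mutates in place)

NoneType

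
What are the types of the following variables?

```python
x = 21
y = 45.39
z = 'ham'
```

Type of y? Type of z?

y is assigned a number with a decimal point, so it is a float; z is assigned a quoted string literal, so it is a str

float, str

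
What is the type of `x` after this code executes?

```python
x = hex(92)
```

hex() returns str representation

str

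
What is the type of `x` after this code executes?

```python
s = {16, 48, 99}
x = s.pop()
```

Popping from set[int] returns int

int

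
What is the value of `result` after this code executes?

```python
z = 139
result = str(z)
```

z = 139; result = '139'

'139'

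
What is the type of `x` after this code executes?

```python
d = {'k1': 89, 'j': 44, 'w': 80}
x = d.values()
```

.values() returns dict_values view

dict_values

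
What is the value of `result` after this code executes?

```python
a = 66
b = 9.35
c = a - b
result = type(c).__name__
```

a is int; b is float; c is float; result = 'float'

'float'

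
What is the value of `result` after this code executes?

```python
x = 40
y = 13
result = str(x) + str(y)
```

x = 40; y = 13; result = '4013'

'4013'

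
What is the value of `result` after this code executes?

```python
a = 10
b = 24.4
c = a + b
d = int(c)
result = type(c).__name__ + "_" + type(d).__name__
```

a is int; b is float; c is float; d is int; result = 'float_int'

'float_int'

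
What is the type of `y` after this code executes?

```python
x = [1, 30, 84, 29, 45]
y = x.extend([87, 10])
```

list.extend() returns None

NoneType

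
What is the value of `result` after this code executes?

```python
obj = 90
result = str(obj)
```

obj = 90; result = '90'

'90'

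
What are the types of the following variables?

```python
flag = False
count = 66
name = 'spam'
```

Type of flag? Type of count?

flag is assigned the constant False, which has type bool; count is assigned a bare integer (no decimal point), so it is an int

bool, int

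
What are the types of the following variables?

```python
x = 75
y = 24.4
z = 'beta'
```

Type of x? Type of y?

x is assigned a bare integer (no decimal point), so it is an int; y is assigned a number with a decimal point, so it is a float

int, float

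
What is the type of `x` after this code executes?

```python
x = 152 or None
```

'or' returns first truthy value

int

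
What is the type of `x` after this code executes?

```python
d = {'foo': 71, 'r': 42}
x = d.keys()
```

.keys() returns dict_keys view

dict_keys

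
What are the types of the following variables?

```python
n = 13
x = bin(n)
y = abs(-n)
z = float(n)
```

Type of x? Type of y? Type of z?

bin() returns str; abs() of int returns int; float() returns float

str, int, float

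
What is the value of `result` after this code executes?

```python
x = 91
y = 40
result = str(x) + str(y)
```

x = 91; y = 40; result = '9140'

'9140'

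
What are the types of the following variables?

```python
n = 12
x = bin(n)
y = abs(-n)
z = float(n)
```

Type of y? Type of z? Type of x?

abs() of int returns int; float() returns float; bin() returns str

int, float, str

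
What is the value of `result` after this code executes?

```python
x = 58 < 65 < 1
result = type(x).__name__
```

x is bool; result = 'bool'

'bool'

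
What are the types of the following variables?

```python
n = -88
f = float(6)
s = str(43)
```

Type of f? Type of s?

f is assigned the result of calling float(), which returns a float; s is assigned the result of calling str(), which returns a str

float, str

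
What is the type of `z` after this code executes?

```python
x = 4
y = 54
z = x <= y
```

Comparison returns bool

bool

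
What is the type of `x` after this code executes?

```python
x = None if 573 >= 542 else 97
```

573 >= 542 is True, so the if branch is taken

NoneType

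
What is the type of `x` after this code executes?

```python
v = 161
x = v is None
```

'is' comparison returns bool

bool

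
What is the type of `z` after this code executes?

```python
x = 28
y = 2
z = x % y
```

int % int = int

int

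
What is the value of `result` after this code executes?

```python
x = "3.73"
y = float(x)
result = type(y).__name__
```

x is str; y is float; result = 'float'

'float'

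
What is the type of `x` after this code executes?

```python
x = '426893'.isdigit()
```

str.isdigit() returns bool

bool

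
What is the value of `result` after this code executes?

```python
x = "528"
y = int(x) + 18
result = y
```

x = '528'; y = 546; result = 546

546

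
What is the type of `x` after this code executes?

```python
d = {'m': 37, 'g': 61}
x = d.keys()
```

.keys() returns dict_keys view

dict_keys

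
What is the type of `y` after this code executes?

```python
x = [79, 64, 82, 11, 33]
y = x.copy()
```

list.copy() returns list

list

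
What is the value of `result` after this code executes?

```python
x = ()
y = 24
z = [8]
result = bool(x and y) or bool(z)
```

x = (); y = 24; z = [8]; result = True

True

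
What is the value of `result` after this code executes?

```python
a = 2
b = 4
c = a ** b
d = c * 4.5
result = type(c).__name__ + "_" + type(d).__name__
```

a is int; b is int; c is int; d is float; result = 'int_float'

'int_float'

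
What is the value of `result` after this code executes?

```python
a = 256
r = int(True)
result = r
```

a = 256; r = 1; result = 1

1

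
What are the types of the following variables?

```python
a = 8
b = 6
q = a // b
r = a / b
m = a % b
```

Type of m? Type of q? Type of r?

% of ints returns int; // returns int; / returns float

int, int, float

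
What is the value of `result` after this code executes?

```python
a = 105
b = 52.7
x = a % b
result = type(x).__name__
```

a is int; b is float; x is float; result = 'float'

'float'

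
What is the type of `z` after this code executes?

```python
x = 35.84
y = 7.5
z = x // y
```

float // float = float

float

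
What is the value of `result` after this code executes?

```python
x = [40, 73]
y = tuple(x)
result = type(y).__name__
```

x is list; y is tuple; result = 'tuple'

'tuple'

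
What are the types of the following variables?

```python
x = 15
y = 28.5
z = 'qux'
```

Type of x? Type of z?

x is assigned a bare integer (no decimal point), so it is an int; z is assigned a quoted string literal, so it is a str

int, str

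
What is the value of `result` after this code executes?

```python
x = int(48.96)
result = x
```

x = 48; result = 48

48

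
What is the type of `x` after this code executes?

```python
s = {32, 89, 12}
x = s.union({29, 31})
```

set.union() returns a new set

set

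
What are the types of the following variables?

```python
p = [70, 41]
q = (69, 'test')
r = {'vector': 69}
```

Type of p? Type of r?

p is assigned a list literal (square brackets); r is assigned a dict literal ({key: value})

list, dict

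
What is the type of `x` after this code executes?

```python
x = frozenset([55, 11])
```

frozenset() returns frozenset

frozenset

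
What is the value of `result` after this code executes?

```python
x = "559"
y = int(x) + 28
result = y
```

x = '559'; y = 587; result = 587

587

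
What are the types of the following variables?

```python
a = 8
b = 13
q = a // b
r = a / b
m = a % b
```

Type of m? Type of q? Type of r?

% of ints returns int; // returns int; / returns float

int, int, float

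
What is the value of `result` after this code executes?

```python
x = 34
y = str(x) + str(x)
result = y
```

x = 34; y = '3434'; result = '3434'

'3434'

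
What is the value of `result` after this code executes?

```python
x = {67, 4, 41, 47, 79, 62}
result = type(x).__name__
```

x is set; result = 'set'

'set'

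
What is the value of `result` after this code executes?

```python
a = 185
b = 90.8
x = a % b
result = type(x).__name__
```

a is int; b is float; x is float; result = 'float'

'float'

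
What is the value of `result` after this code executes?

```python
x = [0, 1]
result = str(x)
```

x = [0, 1]; result = '[0, 1]'

'[0, 1]'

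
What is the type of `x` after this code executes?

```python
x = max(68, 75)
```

max() of ints returns int

int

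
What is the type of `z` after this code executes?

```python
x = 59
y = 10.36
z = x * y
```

int * float = float

float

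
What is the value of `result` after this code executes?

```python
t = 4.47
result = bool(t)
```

t = 4.47; result = True

True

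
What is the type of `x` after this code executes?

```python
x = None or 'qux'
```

'or' with None returns the other truthy value (str)

str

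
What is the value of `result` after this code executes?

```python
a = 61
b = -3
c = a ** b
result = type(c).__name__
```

a is int; b is int; c is float; result = 'float'

'float'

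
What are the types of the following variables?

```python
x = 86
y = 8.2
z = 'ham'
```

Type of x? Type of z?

x is assigned a bare integer (no decimal point), so it is an int; z is assigned a quoted string literal, so it is a str

int, str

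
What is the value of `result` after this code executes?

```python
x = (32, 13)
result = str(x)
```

x = (32, 13); result = '(32, 13)'

'(32, 13)'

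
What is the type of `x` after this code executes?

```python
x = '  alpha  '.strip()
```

str.strip() returns str

str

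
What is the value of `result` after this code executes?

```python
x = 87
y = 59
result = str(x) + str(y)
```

x = 87; y = 59; result = '8759'

'8759'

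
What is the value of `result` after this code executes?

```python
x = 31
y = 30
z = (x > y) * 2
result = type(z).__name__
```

x is int; y is int; z is int; result = 'int'

'int'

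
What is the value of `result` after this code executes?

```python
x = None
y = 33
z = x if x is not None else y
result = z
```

x = None; y = 33; z = 33; result = 33

33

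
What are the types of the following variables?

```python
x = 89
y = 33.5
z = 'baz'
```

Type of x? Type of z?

x is assigned a bare integer (no decimal point), so it is an int; z is assigned a quoted string literal, so it is a str

int, str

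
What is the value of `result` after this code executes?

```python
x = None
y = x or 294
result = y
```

x = None; y = 294; result = 294

294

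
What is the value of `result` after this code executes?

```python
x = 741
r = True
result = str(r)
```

x = 741; r = True; result = 'True'

'True'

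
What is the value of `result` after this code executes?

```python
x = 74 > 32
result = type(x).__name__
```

x is bool; result = 'bool'

'bool'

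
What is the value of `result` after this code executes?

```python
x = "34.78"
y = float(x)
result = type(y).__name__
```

x is str; y is float; result = 'float'

'float'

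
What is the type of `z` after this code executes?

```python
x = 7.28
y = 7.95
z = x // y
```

float // float = float

float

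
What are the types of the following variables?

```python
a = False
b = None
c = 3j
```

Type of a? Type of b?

a is assigned the constant False, which has type bool; b is assigned None, whose type is NoneType

bool, NoneType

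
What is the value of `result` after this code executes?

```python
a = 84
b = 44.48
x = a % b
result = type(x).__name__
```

a is int; b is float; x is float; result = 'float'

'float'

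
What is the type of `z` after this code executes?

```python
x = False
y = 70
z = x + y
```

bool + int = int (bool is subclass of int)

int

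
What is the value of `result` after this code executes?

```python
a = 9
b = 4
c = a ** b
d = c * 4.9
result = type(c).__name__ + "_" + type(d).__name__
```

a is int; b is int; c is int; d is float; result = 'int_float'

'int_float'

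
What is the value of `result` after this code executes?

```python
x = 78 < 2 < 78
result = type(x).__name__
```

x is bool; result = 'bool'

'bool'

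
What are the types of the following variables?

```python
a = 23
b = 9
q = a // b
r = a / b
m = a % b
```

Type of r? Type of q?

/ returns float; // returns int

float, int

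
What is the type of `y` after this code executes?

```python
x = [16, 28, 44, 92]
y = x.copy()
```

list.copy() returns list

list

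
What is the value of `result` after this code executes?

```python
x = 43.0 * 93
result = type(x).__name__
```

x is float; result = 'float'

'float'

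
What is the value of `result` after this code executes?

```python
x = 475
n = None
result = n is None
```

x = 475; n = None; result = True

True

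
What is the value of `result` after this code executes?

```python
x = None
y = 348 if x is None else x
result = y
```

x = None; y = 348; result = 348

348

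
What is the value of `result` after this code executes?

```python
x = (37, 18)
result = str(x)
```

x = (37, 18); result = '(37, 18)'

'(37, 18)'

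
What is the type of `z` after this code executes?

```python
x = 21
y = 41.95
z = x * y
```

int * float = float

float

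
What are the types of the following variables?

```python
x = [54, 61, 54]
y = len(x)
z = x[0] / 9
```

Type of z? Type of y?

int / int = float; len() returns int

float, int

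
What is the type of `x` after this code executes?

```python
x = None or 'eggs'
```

'or' with None returns the other truthy value (str)

str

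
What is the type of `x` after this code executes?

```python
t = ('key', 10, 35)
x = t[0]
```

Index 0 of tuple is a str literal

str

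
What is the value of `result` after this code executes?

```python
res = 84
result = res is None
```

res = 84; result = False

False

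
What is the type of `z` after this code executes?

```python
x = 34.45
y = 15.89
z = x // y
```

float // float = float

float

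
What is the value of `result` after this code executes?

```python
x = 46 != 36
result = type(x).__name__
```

x is bool; result = 'bool'

'bool'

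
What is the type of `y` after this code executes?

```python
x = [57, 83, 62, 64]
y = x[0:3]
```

Slicing a list returns a list

list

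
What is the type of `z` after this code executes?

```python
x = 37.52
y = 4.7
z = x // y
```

float // float = float

float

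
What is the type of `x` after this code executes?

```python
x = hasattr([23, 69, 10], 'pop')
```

hasattr() returns bool

bool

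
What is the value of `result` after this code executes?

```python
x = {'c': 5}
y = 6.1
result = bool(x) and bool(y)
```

x = {'c': 5}; y = 6.1; result = True

True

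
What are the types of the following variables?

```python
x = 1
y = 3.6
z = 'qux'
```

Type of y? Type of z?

y is assigned a number with a decimal point, so it is a float; z is assigned a quoted string literal, so it is a str

float, str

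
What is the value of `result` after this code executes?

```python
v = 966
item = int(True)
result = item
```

v = 966; item = 1; result = 1

1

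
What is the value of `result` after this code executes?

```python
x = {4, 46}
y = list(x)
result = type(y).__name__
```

x is set; y is list; result = 'list'

'list'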